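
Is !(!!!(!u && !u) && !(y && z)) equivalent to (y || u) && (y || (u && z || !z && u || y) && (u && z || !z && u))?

No

E1: !(!!!(!u && !u) && !(y && z))
    = !(!!(u || u) && !(y && z))   — De Morgan
    = !(!!u && !(y && z))   — idempotence
    = !u || y && z   — De Morgan
E2: (y || u) && (y || (u && z || !z && u || y) && (u && z || !z && u))
    = (y || u) && (y || u && z || !z && u)   — absorption
    = (y || u) && (y || u)   — distribution
    = y || u   — idempotence
These differ: at u=0, y=0, z=0, E1 = 1 but E2 = 0.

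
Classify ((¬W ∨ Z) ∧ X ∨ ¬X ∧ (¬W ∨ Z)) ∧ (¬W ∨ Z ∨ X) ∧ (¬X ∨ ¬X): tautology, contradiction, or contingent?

((¬W ∨ Z) ∧ X ∨ ¬X ∧ (¬W ∨ Z)) ∧ (¬W ∨ Z ∨ X) ∧ (¬X ∨ ¬X)
= (¬W ∨ Z) ∧ (¬W ∨ Z ∨ X) ∧ (¬X ∨ ¬X)   (distribution)
= (¬W ∨ Z) ∧ (¬X ∨ ¬X)   (absorption)
= (¬W ∨ Z) ∧ ¬X   (idempotence)
This depends on W, X, Z, so it is not a constant.

contingent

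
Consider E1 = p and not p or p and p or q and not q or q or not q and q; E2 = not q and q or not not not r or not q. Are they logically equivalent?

E1: p and not p or p and p or q and not q or q or not q and q
    = p or q and not q or q or not q and q   (distribution)
    = p or q or not q and q   (complement / identity)
    = p or q   (complement / identity)
E2: not q and q or not not not r or not q
    = not not not r or not q   (complement / identity)
    = not r or not q   (double negation)
These differ: at p=0, q=1, r=1, E1 = 1 but E2 = 0.

No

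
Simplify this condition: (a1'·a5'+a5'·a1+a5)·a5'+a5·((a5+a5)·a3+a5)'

a5'

(a1'·a5'+a5'·a1+a5)·a5'+a5·((a5+a5)·a3+a5)'
= (a5'+a5)·a5'+a5·((a5+a5)·a3+a5)'   (distribution)
= a5'+a5·((a5+a5)·a3+a5)'   (complement / identity)
= a5'+a5·(a5·a3+a5)'   (idempotence)
= a5'+a5·a5'   (absorption)
= a5'   (complement / identity)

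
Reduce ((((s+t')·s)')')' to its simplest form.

((((s+t')·s)')')'
= ((s')')'   [absorption]
= s'   [double negation]

s'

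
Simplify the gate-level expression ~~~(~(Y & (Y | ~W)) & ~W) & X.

(Y | W) & X

~~~(~(Y & (Y | ~W)) & ~W) & X
= ~~~(~Y & ~W) & X   (absorption)
= ~(~Y & ~W) & X   (double negation)
= (Y | W) & X   (De Morgan)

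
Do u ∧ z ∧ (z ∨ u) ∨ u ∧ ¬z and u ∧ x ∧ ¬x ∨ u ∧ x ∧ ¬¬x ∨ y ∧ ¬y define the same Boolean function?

E1: u ∧ z ∧ (z ∨ u) ∨ u ∧ ¬z
    = u ∧ z ∨ u ∧ ¬z   [absorption]
    = u   [distribution]
E2: u ∧ x ∧ ¬x ∨ u ∧ x ∧ ¬¬x ∨ y ∧ ¬y
    = u ∧ x ∧ ¬x ∨ u ∧ x ∧ ¬¬x   [complement / identity]
    = u ∧ x ∧ ¬x ∨ u ∧ x ∧ x   [double negation]
    = u ∧ x   [distribution]
These differ: at u=1, x=0, y=0, z=0, E1 = 1 but E2 = 0.

No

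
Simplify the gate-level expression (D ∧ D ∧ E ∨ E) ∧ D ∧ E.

(D ∧ D ∧ E ∨ E) ∧ D ∧ E
= (D ∧ E ∨ E) ∧ D ∧ E
= D ∧ E

D ∧ E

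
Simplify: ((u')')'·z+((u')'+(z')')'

((u')')'·z+((u')'+(z')')'
= ((u')')'·z+u'·z'   — De Morgan
= u'·z+u'·z'   — double negation
= u'   — distribution

u'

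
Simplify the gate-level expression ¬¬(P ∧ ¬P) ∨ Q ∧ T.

¬¬(P ∧ ¬P) ∨ Q ∧ T
= P ∧ ¬P ∨ Q ∧ T   (double negation)
= Q ∧ T   (complement / identity)

Q ∧ T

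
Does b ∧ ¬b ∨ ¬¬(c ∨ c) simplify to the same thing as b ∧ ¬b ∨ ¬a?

No

E1: b ∧ ¬b ∨ ¬¬(c ∨ c)
    = b ∧ ¬b ∨ c ∨ c
    = b ∧ ¬b ∨ c
    = c
E2: b ∧ ¬b ∨ ¬a
    = ¬a
These differ: at a=0, b=0, c=0, E1 = 0 but E2 = 1.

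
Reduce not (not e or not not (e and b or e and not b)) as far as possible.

not (not e or not not (e and b or e and not b))
= not (not e or not not e)   — distribution
= e and not e   — De Morgan
= False   — complement

False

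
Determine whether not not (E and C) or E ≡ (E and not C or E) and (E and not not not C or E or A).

Yes

E1: not not (E and C) or E
    = E and C or E   [double negation]
    = E   [absorption]
E2: (E and not C or E) and (E and not not not C or E or A)
    = (E and not C or E) and (E and not C or E or A)   [double negation]
    = E and not C or E   [absorption]
    = E   [absorption]
Both reduce to E, so they are equivalent.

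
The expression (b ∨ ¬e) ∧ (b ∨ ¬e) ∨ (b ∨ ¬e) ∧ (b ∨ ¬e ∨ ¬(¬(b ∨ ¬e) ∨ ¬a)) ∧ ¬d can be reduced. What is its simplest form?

(b ∨ ¬e) ∧ (b ∨ ¬e) ∨ (b ∨ ¬e) ∧ (b ∨ ¬e ∨ ¬(¬(b ∨ ¬e) ∨ ¬a)) ∧ ¬d
= (b ∨ ¬e) ∧ (b ∨ ¬e) ∨ (b ∨ ¬e) ∧ (b ∨ ¬e ∨ (b ∨ ¬e) ∧ a) ∧ ¬d   (De Morgan)
= (b ∨ ¬e) ∧ (b ∨ ¬e) ∨ (b ∨ ¬e) ∧ (b ∨ ¬e) ∧ ¬d   (absorption)
= (b ∨ ¬e) ∧ (b ∨ ¬e)   (absorption)
= b ∨ ¬e   (idempotence)

b ∨ ¬e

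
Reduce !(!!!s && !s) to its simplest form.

!(!!!s && !s)
= !!s || s
= s || s
= s

s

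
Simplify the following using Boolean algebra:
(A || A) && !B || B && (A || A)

A

(A || A) && !B || B && (A || A)
= A || A   — distribution
= A   — idempotence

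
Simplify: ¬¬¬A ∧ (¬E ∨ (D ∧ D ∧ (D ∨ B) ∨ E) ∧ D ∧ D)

¬¬¬A ∧ (¬E ∨ (D ∧ D ∧ (D ∨ B) ∨ E) ∧ D ∧ D)
= ¬¬¬A ∧ (¬E ∨ (D ∧ D ∨ E) ∧ D ∧ D)   [absorption]
= ¬A ∧ (¬E ∨ (D ∧ D ∨ E) ∧ D ∧ D)   [double negation]
= ¬A ∧ (¬E ∨ D ∧ D)   [absorption]
= ¬A ∧ (¬E ∨ D)   [idempotence]

¬A ∧ (¬E ∨ D)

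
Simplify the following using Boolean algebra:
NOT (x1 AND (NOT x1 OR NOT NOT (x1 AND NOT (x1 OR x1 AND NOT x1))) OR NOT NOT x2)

NOT (x1 AND (NOT x1 OR NOT NOT (x1 AND NOT (x1 OR x1 AND NOT x1))) OR NOT NOT x2)
= NOT (x1 AND (NOT x1 OR NOT NOT (x1 AND NOT x1)) OR NOT NOT x2)   (complement / identity)
= NOT (x1 AND (NOT x1 OR x1 AND NOT x1) OR NOT NOT x2)   (double negation)
= NOT (x1 AND NOT x1 OR NOT NOT x2)   (complement / identity)
= NOT NOT NOT x2   (complement / identity)
= NOT x2   (double negation)

NOT x2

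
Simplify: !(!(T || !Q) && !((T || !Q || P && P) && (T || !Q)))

T || !Q

!(!(T || !Q) && !((T || !Q || P && P) && (T || !Q)))
= !(!(T || !Q) && !((T || !Q || P) && (T || !Q)))
= !(!(T || !Q) && !(T || !Q))
= !!(T || !Q)
= T || !Q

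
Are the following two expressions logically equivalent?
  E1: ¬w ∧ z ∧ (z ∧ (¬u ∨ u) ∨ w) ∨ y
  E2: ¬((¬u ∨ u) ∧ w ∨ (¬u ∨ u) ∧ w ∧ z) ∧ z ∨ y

E1: ¬w ∧ z ∧ (z ∧ (¬u ∨ u) ∨ w) ∨ y
    = ¬w ∧ z ∧ (z ∨ w) ∨ y
    = ¬w ∧ z ∨ y
E2: ¬((¬u ∨ u) ∧ w ∨ (¬u ∨ u) ∧ w ∧ z) ∧ z ∨ y
    = ¬((¬u ∨ u) ∧ w) ∧ z ∨ y
    = ¬w ∧ z ∨ y
Both reduce to ¬w ∧ z ∨ y, so they are equivalent.

Yes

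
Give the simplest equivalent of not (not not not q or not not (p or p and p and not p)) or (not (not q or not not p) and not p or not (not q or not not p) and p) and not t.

not (not not not q or not not (p or p and p and not p)) or (not (not q or not not p) and not p or not (not q or not not p) and p) and not t
= not (not q or not not (p or p and p and not p)) or (not (not q or not not p) and not p or not (not q or not not p) and p) and not t   (double negation)
= not (not q or not not (p or p and p and not p)) or not (not q or not not p) and not t   (distribution)
= not (not q or not not (p or p and not p)) or not (not q or not not p) and not t   (idempotence)
= not (not q or not not p) or not (not q or not not p) and not t   (complement / identity)
= not (not q or not not p)   (absorption)
= q and not p   (De Morgan)

q and not p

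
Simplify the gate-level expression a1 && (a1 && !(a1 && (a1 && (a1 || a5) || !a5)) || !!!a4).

a1 && !a4

a1 && (a1 && !(a1 && (a1 && (a1 || a5) || !a5)) || !!!a4)
= a1 && (a1 && !(a1 && (a1 || !a5)) || !!!a4)   — absorption
= a1 && (a1 && !a1 || !!!a4)   — absorption
= a1 && (a1 && !a1 || !a4)   — double negation
= a1 && !a4   — complement / identity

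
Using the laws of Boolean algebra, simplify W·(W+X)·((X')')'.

W·X'

W·(W+X)·((X')')'
= W·((X')')'   [absorption]
= W·X'   [double negation]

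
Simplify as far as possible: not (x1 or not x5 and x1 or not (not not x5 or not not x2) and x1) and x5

not (x1 or not x5 and x1 or not (not not x5 or not not x2) and x1) and x5
= not (x1 or x1 and (not x5 or not (not not x5 or not not x2))) and x5   — distribution
= not (x1 or x1 and (not x5 or not x5 and not x2)) and x5   — De Morgan
= not (x1 or x1 and not x5) and x5   — absorption
= not x1 and x5   — absorption

not x1 and x5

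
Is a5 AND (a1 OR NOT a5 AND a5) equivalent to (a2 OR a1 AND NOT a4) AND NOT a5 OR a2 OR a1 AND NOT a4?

E1: a5 AND (a1 OR NOT a5 AND a5)
    = a5 AND a1
E2: (a2 OR a1 AND NOT a4) AND NOT a5 OR a2 OR a1 AND NOT a4
    = a2 OR a1 AND NOT a4
These differ: at a1=1, a2=1, a4=0, a5=0, E1 = 0 but E2 = 1.

No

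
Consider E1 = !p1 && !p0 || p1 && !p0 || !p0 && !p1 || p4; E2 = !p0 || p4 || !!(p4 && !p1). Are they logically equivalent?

Yes

E1: !p1 && !p0 || p1 && !p0 || !p0 && !p1 || p4
    = !p0 || !p0 && !p1 || p4   — distribution
    = !p0 || p4   — absorption
E2: !p0 || p4 || !!(p4 && !p1)
    = !p0 || p4 || p4 && !p1   — double negation
    = !p0 || p4   — absorption
Both reduce to !p0 || p4, so they are equivalent.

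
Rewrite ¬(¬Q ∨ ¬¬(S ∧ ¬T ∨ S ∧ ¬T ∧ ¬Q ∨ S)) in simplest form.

¬(¬Q ∨ ¬¬(S ∧ ¬T ∨ S ∧ ¬T ∧ ¬Q ∨ S))
= ¬(¬Q ∨ ¬¬(S ∧ ¬T ∨ S))   [absorption]
= Q ∧ ¬(S ∧ ¬T ∨ S)   [De Morgan]
= Q ∧ ¬S   [absorption]

Q ∧ ¬S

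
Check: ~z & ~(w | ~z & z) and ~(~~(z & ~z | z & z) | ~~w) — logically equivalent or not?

Yes

E1: ~z & ~(w | ~z & z)
    = ~z & ~w   (complement / identity)
E2: ~(~~(z & ~z | z & z) | ~~w)
    = ~(~~z | ~~w)   (distribution)
    = ~z & ~w   (De Morgan)
Both reduce to ~z & ~w, so they are equivalent.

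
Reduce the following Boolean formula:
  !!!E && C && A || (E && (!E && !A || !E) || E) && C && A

C && A

!!!E && C && A || (E && (!E && !A || !E) || E) && C && A
= !!!E && C && A || (E && !E || E) && C && A   (absorption)
= !E && C && A || (E && !E || E) && C && A   (double negation)
= !E && C && A || E && C && A   (complement / identity)
= C && A   (distribution)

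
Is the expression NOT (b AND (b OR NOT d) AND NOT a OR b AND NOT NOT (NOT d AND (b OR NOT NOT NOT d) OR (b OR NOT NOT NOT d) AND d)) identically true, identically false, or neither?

NOT (b AND (b OR NOT d) AND NOT a OR b AND NOT NOT (NOT d AND (b OR NOT NOT NOT d) OR (b OR NOT NOT NOT d) AND d))
= NOT (b AND (b OR NOT d) AND NOT a OR b AND NOT NOT (b OR NOT NOT NOT d))   [distribution]
= NOT (b AND (b OR NOT d) AND NOT a OR b AND NOT NOT (b OR NOT d))   [double negation]
= NOT (b AND (b OR NOT d) AND NOT a OR b AND (b OR NOT d))   [double negation]
= NOT (b AND (b OR NOT d))   [absorption]
= NOT b   [absorption]
This depends on b, so it is not a constant.

neither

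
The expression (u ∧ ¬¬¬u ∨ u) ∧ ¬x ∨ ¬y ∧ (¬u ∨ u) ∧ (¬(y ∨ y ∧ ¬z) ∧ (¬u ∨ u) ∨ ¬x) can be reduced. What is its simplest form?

(u ∧ ¬¬¬u ∨ u) ∧ ¬x ∨ ¬y ∧ (¬u ∨ u) ∧ (¬(y ∨ y ∧ ¬z) ∧ (¬u ∨ u) ∨ ¬x)
= (u ∧ ¬u ∨ u) ∧ ¬x ∨ ¬y ∧ (¬u ∨ u) ∧ (¬(y ∨ y ∧ ¬z) ∧ (¬u ∨ u) ∨ ¬x)
= (u ∧ ¬u ∨ u) ∧ ¬x ∨ ¬y ∧ (¬u ∨ u) ∧ (¬y ∧ (¬u ∨ u) ∨ ¬x)
= u ∧ ¬x ∨ ¬y ∧ (¬u ∨ u) ∧ (¬y ∧ (¬u ∨ u) ∨ ¬x)
= u ∧ ¬x ∨ ¬y ∧ (¬u ∨ u)
= u ∧ ¬x ∨ ¬y

u ∧ ¬x ∨ ¬y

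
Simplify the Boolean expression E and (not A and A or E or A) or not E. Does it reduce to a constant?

True

E and (not A and A or E or A) or not E
= E and (E or A) or not E   (complement / identity)
= E or not E   (absorption)
= True   (complement)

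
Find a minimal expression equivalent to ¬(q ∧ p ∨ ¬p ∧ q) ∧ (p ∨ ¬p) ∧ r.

¬(q ∧ p ∨ ¬p ∧ q) ∧ (p ∨ ¬p) ∧ r
= ¬(q ∧ p ∨ ¬p ∧ q) ∧ r   — complement / identity
= ¬q ∧ r   — distribution

¬q ∧ r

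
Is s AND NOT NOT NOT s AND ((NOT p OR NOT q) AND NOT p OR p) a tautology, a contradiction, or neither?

contradiction

s AND NOT NOT NOT s AND ((NOT p OR NOT q) AND NOT p OR p)
= s AND NOT s AND ((NOT p OR NOT q) AND NOT p OR p)
= s AND NOT s AND (NOT p OR p)
= s AND NOT s
= FALSE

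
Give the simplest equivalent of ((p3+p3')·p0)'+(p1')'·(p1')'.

((p3+p3')·p0)'+(p1')'·(p1')'
= ((p3+p3')·p0)'+(p1')'   — idempotence
= p0'+(p1')'   — complement / identity
= p0'+p1   — double negation

p0'+p1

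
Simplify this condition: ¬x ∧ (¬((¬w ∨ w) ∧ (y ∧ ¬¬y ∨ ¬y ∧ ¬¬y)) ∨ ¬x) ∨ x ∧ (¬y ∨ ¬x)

¬x ∧ (¬((¬w ∨ w) ∧ (y ∧ ¬¬y ∨ ¬y ∧ ¬¬y)) ∨ ¬x) ∨ x ∧ (¬y ∨ ¬x)
= ¬x ∧ (¬((¬w ∨ w) ∧ ¬¬y) ∨ ¬x) ∨ x ∧ (¬y ∨ ¬x)   [distribution]
= ¬x ∧ (¬¬¬y ∨ ¬x) ∨ x ∧ (¬y ∨ ¬x)   [complement / identity]
= ¬x ∧ (¬y ∨ ¬x) ∨ x ∧ (¬y ∨ ¬x)   [double negation]
= ¬y ∨ ¬x   [distribution]

¬y ∨ ¬x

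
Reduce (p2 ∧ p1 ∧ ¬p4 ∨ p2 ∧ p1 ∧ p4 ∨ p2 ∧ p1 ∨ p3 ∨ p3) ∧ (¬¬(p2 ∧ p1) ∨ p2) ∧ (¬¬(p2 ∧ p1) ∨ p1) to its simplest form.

(p2 ∧ p1 ∧ ¬p4 ∨ p2 ∧ p1 ∧ p4 ∨ p2 ∧ p1 ∨ p3 ∨ p3) ∧ (¬¬(p2 ∧ p1) ∨ p2) ∧ (¬¬(p2 ∧ p1) ∨ p1)
= (p2 ∧ p1 ∨ p2 ∧ p1 ∨ p3 ∨ p3) ∧ (¬¬(p2 ∧ p1) ∨ p2) ∧ (¬¬(p2 ∧ p1) ∨ p1)
= (p2 ∧ p1 ∨ p2 ∧ p1 ∨ p3 ∨ p3) ∧ (¬¬(p2 ∧ p1) ∨ p2 ∧ p1)
= (p2 ∧ p1 ∨ p2 ∧ p1 ∨ p3 ∨ p3) ∧ (p2 ∧ p1 ∨ p2 ∧ p1)
= (p2 ∧ p1 ∨ p2 ∧ p1 ∨ p3) ∧ (p2 ∧ p1 ∨ p2 ∧ p1)
= p2 ∧ p1 ∨ p2 ∧ p1
= p2 ∧ p1

p2 ∧ p1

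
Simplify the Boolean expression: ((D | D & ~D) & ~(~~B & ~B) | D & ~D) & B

((D | D & ~D) & ~(~~B & ~B) | D & ~D) & B
= (D & ~(~~B & ~B) | D & ~D) & B   [complement / identity]
= (D & (~B | B) | D & ~D) & B   [De Morgan]
= D & (~B | B) & B   [complement / identity]
= D & B   [complement / identity]

D & B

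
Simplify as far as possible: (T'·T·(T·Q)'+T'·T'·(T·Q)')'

T

(T'·T·(T·Q)'+T'·T'·(T·Q)')'
= ((T'·T+T'·T')·(T·Q)')'   [distribution]
= (T'·(T·Q)')'   [distribution]
= T+T·Q   [De Morgan]
= T   [absorption]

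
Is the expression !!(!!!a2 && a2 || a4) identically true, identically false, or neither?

!!(!!!a2 && a2 || a4)
= !!(!a2 && a2 || a4)
= !!a4
= a4
This depends on a4, so it is not a constant.

neither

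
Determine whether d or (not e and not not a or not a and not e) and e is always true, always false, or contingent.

contingent

d or (not e and not not a or not a and not e) and e
= d or (not e and a or not a and not e) and e   (double negation)
= d or not e and e   (distribution)
= d   (complement / identity)
This depends on d, so it is not a constant.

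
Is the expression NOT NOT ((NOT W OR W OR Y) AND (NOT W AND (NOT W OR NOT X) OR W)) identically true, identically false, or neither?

NOT NOT ((NOT W OR W OR Y) AND (NOT W AND (NOT W OR NOT X) OR W))
= NOT NOT ((NOT W OR W OR Y) AND (NOT W OR W))   (absorption)
= (NOT W OR W OR Y) AND (NOT W OR W)   (double negation)
= NOT W OR W   (absorption)
= TRUE   (complement)

identically true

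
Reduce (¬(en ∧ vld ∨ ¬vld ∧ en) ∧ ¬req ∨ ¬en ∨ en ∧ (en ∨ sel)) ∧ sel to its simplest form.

sel

(¬(en ∧ vld ∨ ¬vld ∧ en) ∧ ¬req ∨ ¬en ∨ en ∧ (en ∨ sel)) ∧ sel
= (¬(en ∧ vld ∨ ¬vld ∧ en) ∧ ¬req ∨ ¬en ∨ en) ∧ sel   (absorption)
= (¬en ∧ ¬req ∨ ¬en ∨ en) ∧ sel   (distribution)
= (¬en ∨ en) ∧ sel   (absorption)
= sel   (complement / identity)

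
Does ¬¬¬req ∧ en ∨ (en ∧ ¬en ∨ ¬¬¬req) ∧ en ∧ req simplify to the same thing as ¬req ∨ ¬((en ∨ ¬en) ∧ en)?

E1: ¬¬¬req ∧ en ∨ (en ∧ ¬en ∨ ¬¬¬req) ∧ en ∧ req
    = ¬¬¬req ∧ en ∨ ¬¬¬req ∧ en ∧ req   (complement / identity)
    = ¬¬¬req ∧ en   (absorption)
    = ¬req ∧ en   (double negation)
E2: ¬req ∨ ¬((en ∨ ¬en) ∧ en)
    = ¬req ∨ ¬en   (complement / identity)
These differ: at en=0, req=0, E1 = 0 but E2 = 1.

No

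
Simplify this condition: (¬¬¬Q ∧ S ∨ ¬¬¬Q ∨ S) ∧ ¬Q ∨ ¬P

(¬¬¬Q ∧ S ∨ ¬¬¬Q ∨ S) ∧ ¬Q ∨ ¬P
= (¬¬¬Q ∨ S) ∧ ¬Q ∨ ¬P   [absorption]
= (¬Q ∨ S) ∧ ¬Q ∨ ¬P   [double negation]
= ¬Q ∨ ¬P   [absorption]

¬Q ∨ ¬P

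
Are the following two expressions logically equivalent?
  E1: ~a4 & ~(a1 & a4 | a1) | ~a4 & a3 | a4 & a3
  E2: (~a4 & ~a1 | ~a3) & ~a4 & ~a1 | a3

E1: ~a4 & ~(a1 & a4 | a1) | ~a4 & a3 | a4 & a3
    = ~a4 & ~a1 | ~a4 & a3 | a4 & a3
    = ~a4 & ~a1 | a3
E2: (~a4 & ~a1 | ~a3) & ~a4 & ~a1 | a3
    = ~a4 & ~a1 | a3
Both reduce to ~a4 & ~a1 | a3, so they are equivalent.

Yes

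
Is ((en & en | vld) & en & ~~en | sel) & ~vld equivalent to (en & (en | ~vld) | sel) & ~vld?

Yes

E1: ((en & en | vld) & en & ~~en | sel) & ~vld
    = ((en & en | vld) & en & en | sel) & ~vld   (double negation)
    = (en & en | sel) & ~vld   (absorption)
    = (en | sel) & ~vld   (idempotence)
E2: (en & (en | ~vld) | sel) & ~vld
    = (en | sel) & ~vld   (absorption)
Both reduce to (en | sel) & ~vld, so they are equivalent.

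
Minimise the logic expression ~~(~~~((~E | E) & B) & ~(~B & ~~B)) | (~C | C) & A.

~B | A

~~(~~~((~E | E) & B) & ~(~B & ~~B)) | (~C | C) & A
= ~~(~~~((~E | E) & B) & (B | ~B)) | (~C | C) & A
= ~~~~~((~E | E) & B) | (~C | C) & A
= ~~~~~((~E | E) & B) | A
= ~~~((~E | E) & B) | A
= ~~~B | A
= ~B | A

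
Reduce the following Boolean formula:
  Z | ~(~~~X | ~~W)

Z | X & ~W

Z | ~(~~~X | ~~W)
= Z | ~~X & ~W   [De Morgan]
= Z | X & ~W   [double negation]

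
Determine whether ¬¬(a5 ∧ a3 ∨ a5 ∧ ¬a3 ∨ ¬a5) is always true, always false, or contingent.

¬¬(a5 ∧ a3 ∨ a5 ∧ ¬a3 ∨ ¬a5)
= a5 ∧ a3 ∨ a5 ∧ ¬a3 ∨ ¬a5   [double negation]
= a5 ∨ ¬a5   [distribution]
= True   [complement]

always true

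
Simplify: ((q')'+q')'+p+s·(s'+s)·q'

p+s·q'

((q')'+q')'+p+s·(s'+s)·q'
= q'·q+p+s·(s'+s)·q'   (De Morgan)
= p+s·(s'+s)·q'   (complement / identity)
= p+s·q'   (complement / identity)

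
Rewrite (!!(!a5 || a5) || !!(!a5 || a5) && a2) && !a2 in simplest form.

(!!(!a5 || a5) || !!(!a5 || a5) && a2) && !a2
= !!(!a5 || a5) && !a2   (absorption)
= (!a5 || a5) && !a2   (double negation)
= !a2   (complement / identity)

!a2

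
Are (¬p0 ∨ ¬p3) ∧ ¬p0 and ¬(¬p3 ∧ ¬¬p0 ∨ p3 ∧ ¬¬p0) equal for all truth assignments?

Yes

E1: (¬p0 ∨ ¬p3) ∧ ¬p0
    = ¬p0
E2: ¬(¬p3 ∧ ¬¬p0 ∨ p3 ∧ ¬¬p0)
    = ¬¬¬p0
    = ¬p0
Both reduce to ¬p0, so they are equivalent.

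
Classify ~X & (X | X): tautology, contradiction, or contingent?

~X & (X | X)
= ~X & X   — idempotence
= 0   — complement

contradiction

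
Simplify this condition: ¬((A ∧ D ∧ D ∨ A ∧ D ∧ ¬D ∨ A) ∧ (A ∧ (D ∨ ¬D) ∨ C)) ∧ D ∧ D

¬((A ∧ D ∧ D ∨ A ∧ D ∧ ¬D ∨ A) ∧ (A ∧ (D ∨ ¬D) ∨ C)) ∧ D ∧ D
= ¬((A ∧ D ∨ A) ∧ (A ∧ (D ∨ ¬D) ∨ C)) ∧ D ∧ D   — distribution
= ¬((A ∧ D ∨ A) ∧ (A ∨ C)) ∧ D ∧ D   — complement / identity
= ¬(A ∧ (A ∨ C)) ∧ D ∧ D   — absorption
= ¬A ∧ D ∧ D   — absorption
= ¬A ∧ D   — idempotence

¬A ∧ D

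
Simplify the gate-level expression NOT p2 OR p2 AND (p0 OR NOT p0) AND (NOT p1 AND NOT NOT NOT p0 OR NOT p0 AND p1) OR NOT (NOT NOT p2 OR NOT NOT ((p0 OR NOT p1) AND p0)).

NOT p2 OR p2 AND (p0 OR NOT p0) AND (NOT p1 AND NOT NOT NOT p0 OR NOT p0 AND p1) OR NOT (NOT NOT p2 OR NOT NOT ((p0 OR NOT p1) AND p0))
= NOT p2 OR p2 AND (p0 OR NOT p0) AND (NOT p1 AND NOT NOT NOT p0 OR NOT p0 AND p1) OR NOT p2 AND NOT ((p0 OR NOT p1) AND p0)   — De Morgan
= NOT p2 OR p2 AND (NOT p1 AND NOT NOT NOT p0 OR NOT p0 AND p1) OR NOT p2 AND NOT ((p0 OR NOT p1) AND p0)   — complement / identity
= NOT p2 OR p2 AND (NOT p1 AND NOT NOT NOT p0 OR NOT p0 AND p1) OR NOT p2 AND NOT p0   — absorption
= NOT p2 OR p2 AND (NOT p1 AND NOT p0 OR NOT p0 AND p1) OR NOT p2 AND NOT p0   — double negation
= NOT p2 OR p2 AND NOT p0 OR NOT p2 AND NOT p0   — distribution
= NOT p2 OR NOT p0   — distribution

NOT p2 OR NOT p0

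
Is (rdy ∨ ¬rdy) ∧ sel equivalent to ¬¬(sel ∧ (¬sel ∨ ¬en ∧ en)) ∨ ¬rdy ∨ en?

No

E1: (rdy ∨ ¬rdy) ∧ sel
    = sel   — complement / identity
E2: ¬¬(sel ∧ (¬sel ∨ ¬en ∧ en)) ∨ ¬rdy ∨ en
    = sel ∧ (¬sel ∨ ¬en ∧ en) ∨ ¬rdy ∨ en   — double negation
    = sel ∧ ¬sel ∨ ¬rdy ∨ en   — complement / identity
    = ¬rdy ∨ en   — complement / identity
These differ: at en=1, rdy=0, sel=0, E1 = 0 but E2 = 1.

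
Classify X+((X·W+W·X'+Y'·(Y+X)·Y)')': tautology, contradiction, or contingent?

X+((X·W+W·X'+Y'·(Y+X)·Y)')'
= X+((X·W+W·X'+Y'·Y)')'   [absorption]
= X+((W+Y'·Y)')'   [distribution]
= X+(W')'   [complement / identity]
= X+W   [double negation]
This depends on W, X, so it is not a constant.

contingent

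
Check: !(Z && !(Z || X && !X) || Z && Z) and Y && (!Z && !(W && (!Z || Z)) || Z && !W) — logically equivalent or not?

E1: !(Z && !(Z || X && !X) || Z && Z)
    = !(Z && !Z || Z && Z)   (complement / identity)
    = !Z   (distribution)
E2: Y && (!Z && !(W && (!Z || Z)) || Z && !W)
    = Y && (!Z && !W || Z && !W)   (complement / identity)
    = Y && !W   (distribution)
These differ: at W=0, X=0, Y=0, Z=0, E1 = 1 but E2 = 0.

No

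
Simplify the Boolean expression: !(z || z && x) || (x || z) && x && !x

!z

!(z || z && x) || (x || z) && x && !x
= !(z || z && x) || x && !x
= !(z || z && x)
= !z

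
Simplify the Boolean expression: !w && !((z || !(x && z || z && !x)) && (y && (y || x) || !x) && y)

!w && !((z || !(x && z || z && !x)) && (y && (y || x) || !x) && y)
= !w && !((z || !z) && (y && (y || x) || !x) && y)   [distribution]
= !w && !((z || !z) && (y || !x) && y)   [absorption]
= !w && !((y || !x) && y)   [complement / identity]
= !w && !y   [absorption]

!w && !y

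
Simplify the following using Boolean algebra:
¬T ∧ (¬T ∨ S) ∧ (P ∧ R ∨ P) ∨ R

¬T ∧ P ∨ R

¬T ∧ (¬T ∨ S) ∧ (P ∧ R ∨ P) ∨ R
= ¬T ∧ (P ∧ R ∨ P) ∨ R   (absorption)
= ¬T ∧ P ∨ R   (absorption)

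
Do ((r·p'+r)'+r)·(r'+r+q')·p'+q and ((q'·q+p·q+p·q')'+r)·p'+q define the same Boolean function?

E1: ((r·p'+r)'+r)·(r'+r+q')·p'+q
    = (r'+r)·(r'+r+q')·p'+q   — absorption
    = (r'+r)·p'+q   — absorption
    = p'+q   — complement / identity
E2: ((q'·q+p·q+p·q')'+r)·p'+q
    = ((p·q+p·q')'+r)·p'+q   — complement / identity
    = (p'+r)·p'+q   — distribution
    = p'+q   — absorption
Both reduce to p'+q, so they are equivalent.

Yes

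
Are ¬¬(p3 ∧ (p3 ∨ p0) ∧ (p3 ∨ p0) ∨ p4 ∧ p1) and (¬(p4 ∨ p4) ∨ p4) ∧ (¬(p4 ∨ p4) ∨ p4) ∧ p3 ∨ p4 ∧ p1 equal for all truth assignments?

E1: ¬¬(p3 ∧ (p3 ∨ p0) ∧ (p3 ∨ p0) ∨ p4 ∧ p1)
    = ¬¬(p3 ∧ (p3 ∨ p0) ∨ p4 ∧ p1)   (idempotence)
    = ¬¬(p3 ∨ p4 ∧ p1)   (absorption)
    = p3 ∨ p4 ∧ p1   (double negation)
E2: (¬(p4 ∨ p4) ∨ p4) ∧ (¬(p4 ∨ p4) ∨ p4) ∧ p3 ∨ p4 ∧ p1
    = (¬(p4 ∨ p4) ∨ p4) ∧ p3 ∨ p4 ∧ p1   (idempotence)
    = (¬p4 ∨ p4) ∧ p3 ∨ p4 ∧ p1   (idempotence)
    = p3 ∨ p4 ∧ p1   (complement / identity)
Both reduce to p3 ∨ p4 ∧ p1, so they are equivalent.

Yes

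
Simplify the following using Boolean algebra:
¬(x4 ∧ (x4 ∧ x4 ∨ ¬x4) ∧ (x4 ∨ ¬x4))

¬x4

¬(x4 ∧ (x4 ∧ x4 ∨ ¬x4) ∧ (x4 ∨ ¬x4))
= ¬(x4 ∧ (x4 ∨ ¬x4) ∧ (x4 ∨ ¬x4))   — idempotence
= ¬(x4 ∧ (x4 ∨ ¬x4))   — idempotence
= ¬x4   — complement / identity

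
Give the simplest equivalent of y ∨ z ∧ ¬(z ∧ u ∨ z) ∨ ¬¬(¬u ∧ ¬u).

y ∨ z ∧ ¬(z ∧ u ∨ z) ∨ ¬¬(¬u ∧ ¬u)
= y ∨ z ∧ ¬(z ∧ u ∨ z) ∨ ¬(u ∨ u)   — De Morgan
= y ∨ z ∧ ¬z ∨ ¬(u ∨ u)   — absorption
= y ∨ ¬(u ∨ u)   — complement / identity
= y ∨ ¬u   — idempotence

y ∨ ¬u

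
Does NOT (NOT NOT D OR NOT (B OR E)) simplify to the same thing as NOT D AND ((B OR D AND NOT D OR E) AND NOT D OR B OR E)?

Yes

E1: NOT (NOT NOT D OR NOT (B OR E))
    = NOT D AND (B OR E)
E2: NOT D AND ((B OR D AND NOT D OR E) AND NOT D OR B OR E)
    = NOT D AND ((B OR E) AND NOT D OR B OR E)
    = NOT D AND (B OR E)
Both reduce to NOT D AND (B OR E), so they are equivalent.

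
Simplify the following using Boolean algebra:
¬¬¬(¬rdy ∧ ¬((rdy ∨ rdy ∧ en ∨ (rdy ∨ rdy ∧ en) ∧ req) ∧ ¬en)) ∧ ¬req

¬¬¬(¬rdy ∧ ¬((rdy ∨ rdy ∧ en ∨ (rdy ∨ rdy ∧ en) ∧ req) ∧ ¬en)) ∧ ¬req
= ¬(¬rdy ∧ ¬((rdy ∨ rdy ∧ en ∨ (rdy ∨ rdy ∧ en) ∧ req) ∧ ¬en)) ∧ ¬req   — double negation
= (rdy ∨ (rdy ∨ rdy ∧ en ∨ (rdy ∨ rdy ∧ en) ∧ req) ∧ ¬en) ∧ ¬req   — De Morgan
= (rdy ∨ (rdy ∨ rdy ∧ en) ∧ ¬en) ∧ ¬req   — absorption
= (rdy ∨ rdy ∧ ¬en) ∧ ¬req   — absorption
= rdy ∧ ¬req   — absorption

rdy ∧ ¬req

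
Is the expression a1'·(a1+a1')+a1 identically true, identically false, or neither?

identically true

a1'·(a1+a1')+a1
= a1'+a1   — complement / identity
= 1   — complement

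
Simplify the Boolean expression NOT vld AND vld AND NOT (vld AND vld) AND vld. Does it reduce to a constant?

NOT vld AND vld AND NOT (vld AND vld) AND vld
= NOT vld AND vld AND NOT vld AND vld   [idempotence]
= NOT vld AND vld   [idempotence]
= FALSE   [complement]

FALSE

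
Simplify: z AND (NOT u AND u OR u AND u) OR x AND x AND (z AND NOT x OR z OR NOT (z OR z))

z AND (NOT u AND u OR u AND u) OR x AND x AND (z AND NOT x OR z OR NOT (z OR z))
= z AND (NOT u AND u OR u AND u) OR x AND x AND (z AND NOT x OR z OR NOT z)   — idempotence
= z AND u OR x AND x AND (z AND NOT x OR z OR NOT z)   — distribution
= z AND u OR x AND x AND (z OR NOT z)   — absorption
= z AND u OR x AND x   — complement / identity
= z AND u OR x   — idempotence

z AND u OR x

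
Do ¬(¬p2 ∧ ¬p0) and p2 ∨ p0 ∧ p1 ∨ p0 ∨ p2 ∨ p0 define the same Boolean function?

Yes

E1: ¬(¬p2 ∧ ¬p0)
    = p2 ∨ p0
E2: p2 ∨ p0 ∧ p1 ∨ p0 ∨ p2 ∨ p0
    = p2 ∨ p0 ∨ p2 ∨ p0
    = p2 ∨ p0
Both reduce to p2 ∨ p0, so they are equivalent.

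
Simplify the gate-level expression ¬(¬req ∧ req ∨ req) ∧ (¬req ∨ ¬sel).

¬(¬req ∧ req ∨ req) ∧ (¬req ∨ ¬sel)
= ¬req ∧ (¬req ∨ ¬sel)   — complement / identity
= ¬req   — absorption

¬req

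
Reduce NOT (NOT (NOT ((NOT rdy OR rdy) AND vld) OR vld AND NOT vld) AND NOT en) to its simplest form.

NOT (NOT (NOT ((NOT rdy OR rdy) AND vld) OR vld AND NOT vld) AND NOT en)
= NOT (NOT (NOT vld OR vld AND NOT vld) AND NOT en)   (complement / identity)
= NOT (NOT NOT vld AND NOT en)   (complement / identity)
= NOT vld OR en   (De Morgan)

NOT vld OR en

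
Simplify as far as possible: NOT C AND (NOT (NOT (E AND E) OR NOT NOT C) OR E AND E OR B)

NOT C AND (NOT (NOT (E AND E) OR NOT NOT C) OR E AND E OR B)
= NOT C AND (E AND E AND NOT C OR E AND E OR B)   (De Morgan)
= NOT C AND (E AND E OR B)   (absorption)
= NOT C AND (E OR B)   (idempotence)

NOT C AND (E OR B)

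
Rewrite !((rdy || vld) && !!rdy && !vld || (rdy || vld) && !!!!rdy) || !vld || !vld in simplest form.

!rdy || !vld

!((rdy || vld) && !!rdy && !vld || (rdy || vld) && !!!!rdy) || !vld || !vld
= !((rdy || vld) && !!rdy && !vld || (rdy || vld) && !!rdy) || !vld || !vld   (double negation)
= !((rdy || vld) && !!rdy) || !vld || !vld   (absorption)
= !((rdy || vld) && !!rdy) || !vld   (idempotence)
= !((rdy || vld) && rdy) || !vld   (double negation)
= !rdy || !vld   (absorption)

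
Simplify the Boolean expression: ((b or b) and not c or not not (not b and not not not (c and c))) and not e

not c and not e

((b or b) and not c or not not (not b and not not not (c and c))) and not e
= ((b or b) and not c or not b and not not not (c and c)) and not e   (double negation)
= ((b or b) and not c or not b and not (c and c)) and not e   (double negation)
= (b and not c or not b and not (c and c)) and not e   (idempotence)
= (b and not c or not b and not c) and not e   (idempotence)
= not c and not e   (distribution)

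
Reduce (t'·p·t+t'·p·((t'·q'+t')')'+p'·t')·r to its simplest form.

t'·r

(t'·p·t+t'·p·((t'·q'+t')')'+p'·t')·r
= (t'·p·t+t'·p·((t')')'+p'·t')·r   (absorption)
= (t'·p·t+t'·p·t'+p'·t')·r   (double negation)
= (t'·p+p'·t')·r   (distribution)
= t'·r   (distribution)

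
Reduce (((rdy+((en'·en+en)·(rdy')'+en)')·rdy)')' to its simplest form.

rdy

(((rdy+((en'·en+en)·(rdy')'+en)')·rdy)')'
= (((rdy+((en'·en+en)·rdy+en)')·rdy)')'   (double negation)
= (((rdy+(en·rdy+en)')·rdy)')'   (complement / identity)
= (((rdy+en')·rdy)')'   (absorption)
= (rdy')'   (absorption)
= rdy   (double negation)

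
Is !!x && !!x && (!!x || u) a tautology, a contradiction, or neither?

!!x && !!x && (!!x || u)
= !!x && !!x   [absorption]
= !!x   [idempotence]
= x   [double negation]
This depends on x, so it is not a constant.

neither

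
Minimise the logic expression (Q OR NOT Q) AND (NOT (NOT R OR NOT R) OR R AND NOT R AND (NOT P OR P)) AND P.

(Q OR NOT Q) AND (NOT (NOT R OR NOT R) OR R AND NOT R AND (NOT P OR P)) AND P
= (Q OR NOT Q) AND (R AND R OR R AND NOT R AND (NOT P OR P)) AND P
= (Q OR NOT Q) AND (R AND R OR R AND NOT R) AND P
= (R AND R OR R AND NOT R) AND P
= R AND P

R AND P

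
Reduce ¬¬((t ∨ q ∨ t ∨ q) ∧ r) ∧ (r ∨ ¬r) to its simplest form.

(t ∨ q) ∧ r

¬¬((t ∨ q ∨ t ∨ q) ∧ r) ∧ (r ∨ ¬r)
= ¬¬((t ∨ q) ∧ r) ∧ (r ∨ ¬r)   [idempotence]
= (t ∨ q) ∧ r ∧ (r ∨ ¬r)   [double negation]
= (t ∨ q) ∧ r   [complement / identity]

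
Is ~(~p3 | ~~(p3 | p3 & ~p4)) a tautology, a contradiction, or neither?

contradiction

~(~p3 | ~~(p3 | p3 & ~p4))
= ~(~p3 | ~~p3)   — absorption
= p3 & ~p3   — De Morgan
= 0   — complement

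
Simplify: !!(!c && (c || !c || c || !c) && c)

false

!!(!c && (c || !c || c || !c) && c)
= !!(!c && (c || !c) && c)   [idempotence]
= !c && (c || !c) && c   [double negation]
= !c && c   [complement / identity]
= false   [complement]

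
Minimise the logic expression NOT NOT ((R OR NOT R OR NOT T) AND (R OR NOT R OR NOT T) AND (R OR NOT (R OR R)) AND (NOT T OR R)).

NOT NOT ((R OR NOT R OR NOT T) AND (R OR NOT R OR NOT T) AND (R OR NOT (R OR R)) AND (NOT T OR R))
= NOT NOT ((R OR NOT R OR NOT T) AND (R OR NOT (R OR R)) AND (NOT T OR R))
= NOT NOT ((R OR NOT R OR NOT T) AND (R OR NOT R) AND (NOT T OR R))
= (R OR NOT R OR NOT T) AND (R OR NOT R) AND (NOT T OR R)
= (R OR NOT R) AND (NOT T OR R)
= NOT T OR R

NOT T OR R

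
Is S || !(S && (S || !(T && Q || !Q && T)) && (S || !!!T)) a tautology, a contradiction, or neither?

tautology

S || !(S && (S || !(T && Q || !Q && T)) && (S || !!!T))
= S || !(S && (S || !T) && (S || !!!T))   — distribution
= S || !(S && (S || !T) && (S || !T))   — double negation
= S || !(S && (S || !T))   — idempotence
= S || !S   — absorption
= true   — complement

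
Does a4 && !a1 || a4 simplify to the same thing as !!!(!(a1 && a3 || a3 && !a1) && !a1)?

No

E1: a4 && !a1 || a4
    = a4   (absorption)
E2: !!!(!(a1 && a3 || a3 && !a1) && !a1)
    = !(!(a1 && a3 || a3 && !a1) && !a1)   (double negation)
    = a1 && a3 || a3 && !a1 || a1   (De Morgan)
    = a3 || a1   (distribution)
These differ: at a1=0, a3=1, a4=0, E1 = 0 but E2 = 1.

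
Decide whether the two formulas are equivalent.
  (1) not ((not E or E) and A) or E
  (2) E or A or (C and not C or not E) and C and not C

E1: not ((not E or E) and A) or E
    = not A or E   — complement / identity
E2: E or A or (C and not C or not E) and C and not C
    = E or A or C and not C   — absorption
    = E or A   — complement / identity
These differ: at A=1, C=0, E=0, E1 = 0 but E2 = 1.

No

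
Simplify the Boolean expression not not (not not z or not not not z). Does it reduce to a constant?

not not (not not z or not not not z)
= not (not z and not not z)   [De Morgan]
= z or not z   [De Morgan]
= True   [complement]

True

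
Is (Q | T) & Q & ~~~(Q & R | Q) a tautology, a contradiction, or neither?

(Q | T) & Q & ~~~(Q & R | Q)
= Q & ~~~(Q & R | Q)   — absorption
= Q & ~~~Q   — absorption
= Q & ~Q   — double negation
= 0   — complement

contradiction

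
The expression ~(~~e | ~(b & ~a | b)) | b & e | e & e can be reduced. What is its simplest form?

~(~~e | ~(b & ~a | b)) | b & e | e & e
= ~e & (b & ~a | b) | b & e | e & e
= ~e & b | b & e | e & e
= b | e & e
= b | e

b | e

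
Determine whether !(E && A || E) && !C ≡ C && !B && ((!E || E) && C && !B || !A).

E1: !(E && A || E) && !C
    = !E && !C   (absorption)
E2: C && !B && ((!E || E) && C && !B || !A)
    = C && !B && (C && !B || !A)   (complement / identity)
    = C && !B   (absorption)
These differ: at A=0, B=0, C=0, E=0, E1 = 1 but E2 = 0.

No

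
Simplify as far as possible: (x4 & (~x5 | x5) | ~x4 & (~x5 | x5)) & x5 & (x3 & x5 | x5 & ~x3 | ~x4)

(x4 & (~x5 | x5) | ~x4 & (~x5 | x5)) & x5 & (x3 & x5 | x5 & ~x3 | ~x4)
= (~x5 | x5) & x5 & (x3 & x5 | x5 & ~x3 | ~x4)   [distribution]
= (~x5 | x5) & x5 & (x5 | ~x4)   [distribution]
= (~x5 | x5) & x5   [absorption]
= x5   [complement / identity]

x5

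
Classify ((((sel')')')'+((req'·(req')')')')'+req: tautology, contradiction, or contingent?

((((sel')')')'+((req'·(req')')')')'+req
= ((sel')'+((req'·(req')')')')'+req
= sel'·(req'·(req')')'+req
= sel'·(req+req')+req
= sel'+req
This depends on req, sel, so it is not a constant.

contingent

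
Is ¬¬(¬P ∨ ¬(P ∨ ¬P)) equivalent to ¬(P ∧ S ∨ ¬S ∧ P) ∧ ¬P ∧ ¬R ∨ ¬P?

E1: ¬¬(¬P ∨ ¬(P ∨ ¬P))
    = ¬(P ∧ (P ∨ ¬P))   (De Morgan)
    = ¬P   (complement / identity)
E2: ¬(P ∧ S ∨ ¬S ∧ P) ∧ ¬P ∧ ¬R ∨ ¬P
    = ¬P ∧ ¬P ∧ ¬R ∨ ¬P   (distribution)
    = ¬P ∧ ¬R ∨ ¬P   (idempotence)
    = ¬P   (absorption)
Both reduce to ¬P, so they are equivalent.

Yes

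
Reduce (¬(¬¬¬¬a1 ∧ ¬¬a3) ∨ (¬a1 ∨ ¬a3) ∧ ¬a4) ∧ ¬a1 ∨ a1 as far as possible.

True

(¬(¬¬¬¬a1 ∧ ¬¬a3) ∨ (¬a1 ∨ ¬a3) ∧ ¬a4) ∧ ¬a1 ∨ a1
= (¬¬¬a1 ∨ ¬a3 ∨ (¬a1 ∨ ¬a3) ∧ ¬a4) ∧ ¬a1 ∨ a1
= (¬a1 ∨ ¬a3 ∨ (¬a1 ∨ ¬a3) ∧ ¬a4) ∧ ¬a1 ∨ a1
= (¬a1 ∨ ¬a3) ∧ ¬a1 ∨ a1
= ¬a1 ∨ a1
= True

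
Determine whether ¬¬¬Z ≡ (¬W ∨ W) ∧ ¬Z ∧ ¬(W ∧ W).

E1: ¬¬¬Z
    = ¬Z   — double negation
E2: (¬W ∨ W) ∧ ¬Z ∧ ¬(W ∧ W)
    = (¬W ∨ W) ∧ ¬Z ∧ ¬W   — idempotence
    = ¬Z ∧ ¬W   — complement / identity
These differ: at W=1, Z=0, E1 = 1 but E2 = 0.

No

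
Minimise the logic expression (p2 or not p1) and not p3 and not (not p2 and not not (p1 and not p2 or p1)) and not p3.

(p2 or not p1) and not p3 and not (not p2 and not not (p1 and not p2 or p1)) and not p3
= (p2 or not p1) and not p3 and (p2 or not (p1 and not p2 or p1)) and not p3   (De Morgan)
= (p2 or not p1) and not p3 and (p2 or not p1) and not p3   (absorption)
= (p2 or not p1) and not p3   (idempotence)

(p2 or not p1) and not p3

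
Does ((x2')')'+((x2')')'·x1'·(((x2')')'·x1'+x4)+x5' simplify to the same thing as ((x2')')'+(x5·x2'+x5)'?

E1: ((x2')')'+((x2')')'·x1'·(((x2')')'·x1'+x4)+x5'
    = ((x2')')'+((x2')')'·x1'+x5'   [absorption]
    = ((x2')')'+x5'   [absorption]
    = x2'+x5'   [double negation]
E2: ((x2')')'+(x5·x2'+x5)'
    = ((x2')')'+x5'   [absorption]
    = x2'+x5'   [double negation]
Both reduce to x2'+x5', so they are equivalent.

Yes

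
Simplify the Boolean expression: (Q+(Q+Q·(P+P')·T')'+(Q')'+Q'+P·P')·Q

Q

(Q+(Q+Q·(P+P')·T')'+(Q')'+Q'+P·P')·Q
= (Q+(Q+Q·(P+P')·T')'+(Q')'+Q')·Q   — complement / identity
= (Q+(Q+Q·T')'+(Q')'+Q')·Q   — complement / identity
= (Q+(Q+Q·T')'+Q+Q')·Q   — double negation
= (Q+Q'+Q+Q')·Q   — absorption
= (Q+Q')·Q   — idempotence
= Q   — complement / identity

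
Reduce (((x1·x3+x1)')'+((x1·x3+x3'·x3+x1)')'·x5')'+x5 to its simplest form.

(((x1·x3+x1)')'+((x1·x3+x3'·x3+x1)')'·x5')'+x5
= (((x1·x3+x1)')'+((x1·x3+x1)')'·x5')'+x5
= (((x1·x3+x1)')')'+x5
= ((x1')')'+x5
= x1'+x5

x1'+x5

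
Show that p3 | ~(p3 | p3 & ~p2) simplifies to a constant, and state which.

1

p3 | ~(p3 | p3 & ~p2)
= p3 | ~p3   [absorption]
= 1   [complement]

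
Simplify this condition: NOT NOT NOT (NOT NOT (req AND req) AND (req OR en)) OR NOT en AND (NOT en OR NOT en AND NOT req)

NOT NOT NOT (NOT NOT (req AND req) AND (req OR en)) OR NOT en AND (NOT en OR NOT en AND NOT req)
= NOT NOT NOT (NOT NOT req AND (req OR en)) OR NOT en AND (NOT en OR NOT en AND NOT req)
= NOT NOT NOT (NOT NOT req AND (req OR en)) OR NOT en AND NOT en
= NOT NOT NOT (NOT NOT req AND (req OR en)) OR NOT en
= NOT (NOT NOT req AND (req OR en)) OR NOT en
= NOT (req AND (req OR en)) OR NOT en
= NOT req OR NOT en

NOT req OR NOT en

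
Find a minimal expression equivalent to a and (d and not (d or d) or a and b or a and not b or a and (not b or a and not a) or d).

a and (d and not (d or d) or a and b or a and not b or a and (not b or a and not a) or d)
= a and (d and not d or a and b or a and not b or a and (not b or a and not a) or d)
= a and (d and not d or a and b or a and not b or a and not b or d)
= a and (a and b or a and not b or a and not b or d)
= a and (a or a and not b or d)
= a and (a or d)
= a

a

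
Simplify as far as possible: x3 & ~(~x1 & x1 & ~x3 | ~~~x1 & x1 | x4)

x3 & ~(~x1 & x1 & ~x3 | ~~~x1 & x1 | x4)
= x3 & ~(~x1 & x1 & ~x3 | ~x1 & x1 | x4)   — double negation
= x3 & ~(~x1 & x1 | x4)   — absorption
= x3 & ~x4   — complement / identity

x3 & ~x4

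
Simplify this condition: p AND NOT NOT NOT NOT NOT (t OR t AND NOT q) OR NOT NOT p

p AND NOT NOT NOT NOT NOT (t OR t AND NOT q) OR NOT NOT p
= p AND NOT NOT NOT NOT NOT (t OR t AND NOT q) OR p
= p AND NOT NOT NOT (t OR t AND NOT q) OR p
= p AND NOT NOT NOT t OR p
= p AND NOT t OR p
= p

p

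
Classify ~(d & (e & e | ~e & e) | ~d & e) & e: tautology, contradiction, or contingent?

contradiction

~(d & (e & e | ~e & e) | ~d & e) & e
= ~(d & e | ~d & e) & e   (distribution)
= ~e & e   (distribution)
= 0   (complement)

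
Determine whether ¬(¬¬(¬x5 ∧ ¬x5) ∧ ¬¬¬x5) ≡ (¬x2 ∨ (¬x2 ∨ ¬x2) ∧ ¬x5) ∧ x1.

E1: ¬(¬¬(¬x5 ∧ ¬x5) ∧ ¬¬¬x5)
    = ¬(¬¬¬x5 ∧ ¬¬¬x5)   — idempotence
    = ¬¬¬¬x5   — idempotence
    = ¬¬x5   — double negation
    = x5   — double negation
E2: (¬x2 ∨ (¬x2 ∨ ¬x2) ∧ ¬x5) ∧ x1
    = (¬x2 ∨ ¬x2 ∧ ¬x5) ∧ x1   — idempotence
    = ¬x2 ∧ x1   — absorption
These differ: at x1=0, x2=0, x5=1, E1 = 1 but E2 = 0.

No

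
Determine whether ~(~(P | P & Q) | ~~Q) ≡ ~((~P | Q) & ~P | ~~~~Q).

Yes

E1: ~(~(P | P & Q) | ~~Q)
    = ~(~P | ~~Q)   — absorption
    = P & ~Q   — De Morgan
E2: ~((~P | Q) & ~P | ~~~~Q)
    = ~(~P | ~~~~Q)   — absorption
    = P & ~~~Q   — De Morgan
    = P & ~Q   — double negation
Both reduce to P & ~Q, so they are equivalent.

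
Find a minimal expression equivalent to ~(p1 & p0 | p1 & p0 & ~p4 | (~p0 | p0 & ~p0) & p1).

~(p1 & p0 | p1 & p0 & ~p4 | (~p0 | p0 & ~p0) & p1)
= ~(p1 & p0 | (~p0 | p0 & ~p0) & p1)   [absorption]
= ~(p1 & p0 | ~p0 & p1)   [complement / identity]
= ~p1   [distribution]

~p1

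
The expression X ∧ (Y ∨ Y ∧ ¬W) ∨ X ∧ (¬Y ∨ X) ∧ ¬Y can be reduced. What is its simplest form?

X

X ∧ (Y ∨ Y ∧ ¬W) ∨ X ∧ (¬Y ∨ X) ∧ ¬Y
= X ∧ Y ∨ X ∧ (¬Y ∨ X) ∧ ¬Y   [absorption]
= X ∧ Y ∨ X ∧ ¬Y   [absorption]
= X   [distribution]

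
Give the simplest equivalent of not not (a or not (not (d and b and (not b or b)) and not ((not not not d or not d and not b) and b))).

not not (a or not (not (d and b and (not b or b)) and not ((not not not d or not d and not b) and b)))
= not not (a or not (not (d and b and (not b or b)) and not ((not d or not d and not b) and b)))   [double negation]
= not not (a or not (not (d and b and (not b or b)) and not (not d and b)))   [absorption]
= not not (a or not (not (d and b) and not (not d and b)))   [complement / identity]
= not not (a or d and b or not d and b)   [De Morgan]
= not not (a or b)   [distribution]
= a or b   [double negation]

a or b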